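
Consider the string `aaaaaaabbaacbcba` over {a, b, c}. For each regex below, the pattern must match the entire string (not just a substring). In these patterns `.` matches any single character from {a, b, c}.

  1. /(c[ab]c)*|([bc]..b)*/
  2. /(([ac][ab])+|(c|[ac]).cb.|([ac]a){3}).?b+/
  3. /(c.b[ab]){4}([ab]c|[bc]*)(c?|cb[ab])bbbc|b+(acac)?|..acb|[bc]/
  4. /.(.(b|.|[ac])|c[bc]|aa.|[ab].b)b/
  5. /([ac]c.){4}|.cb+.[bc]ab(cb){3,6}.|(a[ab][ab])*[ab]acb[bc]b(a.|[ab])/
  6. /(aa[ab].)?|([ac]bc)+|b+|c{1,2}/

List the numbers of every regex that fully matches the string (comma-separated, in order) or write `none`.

1 → no match
2 → no match — must end with `b`
3 → no match
4 → no match — must end with `b`
5 → match
6 → no match

5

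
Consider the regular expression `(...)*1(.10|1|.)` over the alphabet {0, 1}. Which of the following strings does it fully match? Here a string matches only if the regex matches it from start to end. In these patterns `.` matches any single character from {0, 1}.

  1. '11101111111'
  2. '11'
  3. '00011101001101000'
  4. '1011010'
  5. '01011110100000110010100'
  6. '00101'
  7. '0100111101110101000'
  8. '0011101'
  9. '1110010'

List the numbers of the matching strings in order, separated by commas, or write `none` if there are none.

1. '11101111111' → match
2. '11' → match
3 → no match
4. '1011010' → match
5 → no match
6. '00101' → no match
7 → no match
8. '0011101' → no match
9. '1110010' → no match

1, 2, 4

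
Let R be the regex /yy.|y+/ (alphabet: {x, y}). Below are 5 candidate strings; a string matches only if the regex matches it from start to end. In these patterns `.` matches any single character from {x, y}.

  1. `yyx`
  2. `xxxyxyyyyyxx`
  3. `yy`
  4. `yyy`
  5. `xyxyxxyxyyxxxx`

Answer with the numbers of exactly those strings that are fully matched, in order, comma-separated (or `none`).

1, 3, 4

1 → match
2 → no match
3 → match
4 → match
5 → no match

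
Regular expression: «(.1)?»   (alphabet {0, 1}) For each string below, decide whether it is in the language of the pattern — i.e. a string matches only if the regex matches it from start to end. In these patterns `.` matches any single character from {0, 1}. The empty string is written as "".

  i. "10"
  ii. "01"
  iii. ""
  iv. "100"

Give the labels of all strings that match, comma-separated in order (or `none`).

i → no match
ii → match
iii → match
iv → no match

ii, iii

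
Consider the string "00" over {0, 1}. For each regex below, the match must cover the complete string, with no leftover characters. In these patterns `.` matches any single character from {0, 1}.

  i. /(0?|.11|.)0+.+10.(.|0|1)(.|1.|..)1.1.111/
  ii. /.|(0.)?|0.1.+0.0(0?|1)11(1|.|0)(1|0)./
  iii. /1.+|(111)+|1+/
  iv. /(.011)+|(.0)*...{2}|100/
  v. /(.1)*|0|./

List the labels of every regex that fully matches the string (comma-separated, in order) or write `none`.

ii

i → no match — must end with "111"
ii → match
iii → no match
iv → no match
v → no match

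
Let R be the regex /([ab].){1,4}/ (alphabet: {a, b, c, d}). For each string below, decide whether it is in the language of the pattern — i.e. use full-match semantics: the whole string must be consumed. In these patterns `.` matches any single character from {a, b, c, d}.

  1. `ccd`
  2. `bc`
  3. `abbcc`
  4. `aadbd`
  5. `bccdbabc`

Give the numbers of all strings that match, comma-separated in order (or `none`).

1 → no match
2 → match
3 → no match
4 → no match
5 → no match

2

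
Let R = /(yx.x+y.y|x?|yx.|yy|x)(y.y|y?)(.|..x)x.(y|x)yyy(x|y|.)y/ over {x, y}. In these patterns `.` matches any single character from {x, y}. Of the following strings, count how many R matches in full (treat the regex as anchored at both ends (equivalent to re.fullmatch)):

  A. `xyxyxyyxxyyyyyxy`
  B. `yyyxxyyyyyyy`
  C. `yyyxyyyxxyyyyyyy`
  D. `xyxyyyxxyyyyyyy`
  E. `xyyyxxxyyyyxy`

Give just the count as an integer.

A → no match
B → match
C → match
D → match
E → match
Total matched: 4

4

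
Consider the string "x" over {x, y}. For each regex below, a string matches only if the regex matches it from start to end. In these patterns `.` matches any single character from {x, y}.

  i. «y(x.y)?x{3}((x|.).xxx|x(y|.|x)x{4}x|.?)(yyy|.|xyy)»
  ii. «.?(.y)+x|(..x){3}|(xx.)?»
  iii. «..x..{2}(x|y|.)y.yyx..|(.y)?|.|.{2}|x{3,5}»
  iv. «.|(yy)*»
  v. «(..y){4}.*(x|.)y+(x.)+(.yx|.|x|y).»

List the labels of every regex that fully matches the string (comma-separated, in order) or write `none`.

iii, iv

i → no match — must start with "y"
ii → no match
iii → match
iv → match
v → no match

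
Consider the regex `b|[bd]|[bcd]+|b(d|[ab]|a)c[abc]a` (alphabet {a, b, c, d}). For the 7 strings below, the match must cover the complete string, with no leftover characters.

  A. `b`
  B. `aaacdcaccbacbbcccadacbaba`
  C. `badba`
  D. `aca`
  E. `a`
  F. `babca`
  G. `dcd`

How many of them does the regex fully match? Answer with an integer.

A → match
B → no match
C → no match
D → no match
E → no match
F → no match
G → match
Total matched: 2

2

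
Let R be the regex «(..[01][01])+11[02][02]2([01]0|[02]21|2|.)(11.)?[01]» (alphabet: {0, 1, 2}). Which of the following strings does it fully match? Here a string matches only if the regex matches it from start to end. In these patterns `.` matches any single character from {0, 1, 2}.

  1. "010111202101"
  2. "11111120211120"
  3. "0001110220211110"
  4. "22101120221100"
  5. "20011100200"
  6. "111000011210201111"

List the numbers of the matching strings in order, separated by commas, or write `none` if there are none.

1, 2, 3, 4, 5

1. "010111202101" → match
2 → match
3 → match
4 → match
5. "20011100200" → match
6 → no match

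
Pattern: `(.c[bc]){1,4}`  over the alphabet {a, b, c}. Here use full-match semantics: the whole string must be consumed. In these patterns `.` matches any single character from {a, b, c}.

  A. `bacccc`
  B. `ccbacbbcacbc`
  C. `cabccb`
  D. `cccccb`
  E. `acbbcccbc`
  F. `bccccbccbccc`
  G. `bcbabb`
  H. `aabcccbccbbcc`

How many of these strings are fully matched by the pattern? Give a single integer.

2

A → no match
B → no match
C → no match
D → match
E → no match
F → match
G → no match
H → no match
Total matched: 2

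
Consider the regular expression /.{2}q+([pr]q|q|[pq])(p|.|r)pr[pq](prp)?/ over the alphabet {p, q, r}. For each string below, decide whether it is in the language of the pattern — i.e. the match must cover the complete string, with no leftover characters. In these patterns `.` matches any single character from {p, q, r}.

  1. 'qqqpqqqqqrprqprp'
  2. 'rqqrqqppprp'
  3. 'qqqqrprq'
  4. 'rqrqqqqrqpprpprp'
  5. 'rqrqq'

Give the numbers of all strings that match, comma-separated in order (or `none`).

3

1 → no match
2 → no match
3 → match
4 → no match
5 → no match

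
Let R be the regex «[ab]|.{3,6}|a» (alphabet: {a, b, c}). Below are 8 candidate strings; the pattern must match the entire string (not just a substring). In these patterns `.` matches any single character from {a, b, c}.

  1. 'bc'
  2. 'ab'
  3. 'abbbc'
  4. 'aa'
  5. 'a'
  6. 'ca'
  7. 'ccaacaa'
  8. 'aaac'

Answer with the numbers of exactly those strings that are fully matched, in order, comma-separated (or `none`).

1 → no match
2 → no match
3 → match
4 → no match
5 → match
6 → no match
7 → no match
8 → match

3, 5, 8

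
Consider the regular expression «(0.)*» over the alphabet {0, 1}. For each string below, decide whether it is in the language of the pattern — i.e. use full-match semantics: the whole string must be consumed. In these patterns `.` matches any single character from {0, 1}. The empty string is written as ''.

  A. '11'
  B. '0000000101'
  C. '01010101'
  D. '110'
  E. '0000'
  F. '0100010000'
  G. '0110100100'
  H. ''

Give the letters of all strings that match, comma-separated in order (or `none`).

B, C, E, F, H

A. '11' → no match
B. '0000000101' → match
C. '01010101' → match
D. '110' → no match
E. '0000' → match
F. '0100010000' → match
G. '0110100100' → no match
H. '' → match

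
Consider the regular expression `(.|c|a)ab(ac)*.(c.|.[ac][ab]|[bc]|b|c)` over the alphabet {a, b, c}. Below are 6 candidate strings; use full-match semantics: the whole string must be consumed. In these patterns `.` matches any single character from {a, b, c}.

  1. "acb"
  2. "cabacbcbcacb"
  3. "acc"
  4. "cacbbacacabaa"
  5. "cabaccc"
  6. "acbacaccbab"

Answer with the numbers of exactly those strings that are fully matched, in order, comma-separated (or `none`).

5

1. "acb" → no match
2. "cabacbcbcacb" → no match
3. "acc" → no match
4 → no match
5. "cabaccc" → match
6. "acbacaccbab" → no match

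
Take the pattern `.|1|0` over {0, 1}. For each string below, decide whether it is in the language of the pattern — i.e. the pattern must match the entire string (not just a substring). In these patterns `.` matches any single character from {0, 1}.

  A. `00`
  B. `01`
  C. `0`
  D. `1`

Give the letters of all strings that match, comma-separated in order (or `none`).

C, D

A → no match
B → no match
C → match
D → match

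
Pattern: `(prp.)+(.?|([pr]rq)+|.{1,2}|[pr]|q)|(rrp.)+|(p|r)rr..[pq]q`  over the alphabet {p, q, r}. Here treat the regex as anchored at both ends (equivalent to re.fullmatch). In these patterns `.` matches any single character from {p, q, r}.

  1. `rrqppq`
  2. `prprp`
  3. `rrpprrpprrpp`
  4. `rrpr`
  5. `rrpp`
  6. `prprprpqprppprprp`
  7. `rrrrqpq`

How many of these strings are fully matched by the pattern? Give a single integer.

1 → no match
2 → match
3 → match
4 → match
5 → match
6 → match
7 → match
Total matched: 6

6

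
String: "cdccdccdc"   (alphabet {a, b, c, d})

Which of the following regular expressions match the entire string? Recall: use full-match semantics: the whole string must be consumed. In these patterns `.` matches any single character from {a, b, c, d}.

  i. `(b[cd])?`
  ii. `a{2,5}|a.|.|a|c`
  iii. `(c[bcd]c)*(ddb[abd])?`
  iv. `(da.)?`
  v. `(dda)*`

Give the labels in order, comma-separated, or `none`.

i → no match
ii → no match
iii → match
iv → no match
v → no match

iii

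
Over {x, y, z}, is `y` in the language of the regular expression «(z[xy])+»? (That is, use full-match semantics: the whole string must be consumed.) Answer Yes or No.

No

Every match must start with `z`, but `y` does not.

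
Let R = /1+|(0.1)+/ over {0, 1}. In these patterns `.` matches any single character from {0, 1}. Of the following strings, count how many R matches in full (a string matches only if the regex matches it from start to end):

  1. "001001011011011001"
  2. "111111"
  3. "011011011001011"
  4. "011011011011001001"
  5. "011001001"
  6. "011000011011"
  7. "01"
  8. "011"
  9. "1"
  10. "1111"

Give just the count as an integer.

1 → match
2 → match
3 → match
4 → match
5 → match
6 → no match
7 → no match
8 → match
9 → match
10 → match
Total matched: 8

8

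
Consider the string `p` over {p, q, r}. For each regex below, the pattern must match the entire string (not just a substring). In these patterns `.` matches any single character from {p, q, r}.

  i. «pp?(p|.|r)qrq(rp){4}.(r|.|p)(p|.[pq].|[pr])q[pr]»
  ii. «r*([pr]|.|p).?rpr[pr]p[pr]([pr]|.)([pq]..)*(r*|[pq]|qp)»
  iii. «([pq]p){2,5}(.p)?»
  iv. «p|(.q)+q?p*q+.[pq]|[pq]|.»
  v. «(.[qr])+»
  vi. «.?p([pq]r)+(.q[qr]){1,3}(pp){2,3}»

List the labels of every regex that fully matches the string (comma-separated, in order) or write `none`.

iv

i → no match
ii → no match
iii → no match
iv → match
v → no match
vi → no match — must end with `pp`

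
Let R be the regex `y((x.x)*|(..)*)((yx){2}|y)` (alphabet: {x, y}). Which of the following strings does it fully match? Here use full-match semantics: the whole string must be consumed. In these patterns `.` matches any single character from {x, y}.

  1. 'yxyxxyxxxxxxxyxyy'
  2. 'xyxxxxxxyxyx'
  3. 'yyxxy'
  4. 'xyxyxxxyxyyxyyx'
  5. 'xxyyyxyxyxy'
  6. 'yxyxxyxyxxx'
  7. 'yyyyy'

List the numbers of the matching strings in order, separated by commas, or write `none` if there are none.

1 → no match
2 → no match — must start with 'y'
3 → no match
4 → no match — must start with 'y'
5 → no match — must start with 'y'
6 → no match
7 → no match

none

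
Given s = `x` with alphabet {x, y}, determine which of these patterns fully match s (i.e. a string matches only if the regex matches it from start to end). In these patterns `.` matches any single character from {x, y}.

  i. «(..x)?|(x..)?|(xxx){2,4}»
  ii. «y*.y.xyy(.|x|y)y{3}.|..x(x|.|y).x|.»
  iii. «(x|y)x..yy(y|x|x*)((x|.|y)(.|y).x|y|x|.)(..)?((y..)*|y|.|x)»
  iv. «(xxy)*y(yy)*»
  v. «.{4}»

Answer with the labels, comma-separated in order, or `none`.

i → no match
ii → match
iii → no match
iv → no match
v → no match

ii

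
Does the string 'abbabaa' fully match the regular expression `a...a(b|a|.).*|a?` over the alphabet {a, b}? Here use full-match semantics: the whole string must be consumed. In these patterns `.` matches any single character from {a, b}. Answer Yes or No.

No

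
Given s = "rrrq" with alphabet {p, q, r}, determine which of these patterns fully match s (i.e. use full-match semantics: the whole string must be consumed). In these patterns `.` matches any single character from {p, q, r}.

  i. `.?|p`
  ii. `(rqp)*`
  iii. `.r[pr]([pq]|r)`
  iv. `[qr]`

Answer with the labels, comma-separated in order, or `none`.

iii

i → no match
ii → no match
iii → match
iv → no match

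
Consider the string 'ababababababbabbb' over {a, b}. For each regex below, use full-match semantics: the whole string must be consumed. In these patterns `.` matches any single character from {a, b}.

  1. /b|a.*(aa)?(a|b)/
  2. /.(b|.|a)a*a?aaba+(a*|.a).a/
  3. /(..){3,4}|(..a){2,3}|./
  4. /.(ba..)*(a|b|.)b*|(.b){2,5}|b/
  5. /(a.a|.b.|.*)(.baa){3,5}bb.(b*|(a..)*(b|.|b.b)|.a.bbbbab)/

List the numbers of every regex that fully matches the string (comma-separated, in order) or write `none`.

1 → match
2 → no match — must end with 'a'
3 → no match
4 → match
5 → no match

1, 4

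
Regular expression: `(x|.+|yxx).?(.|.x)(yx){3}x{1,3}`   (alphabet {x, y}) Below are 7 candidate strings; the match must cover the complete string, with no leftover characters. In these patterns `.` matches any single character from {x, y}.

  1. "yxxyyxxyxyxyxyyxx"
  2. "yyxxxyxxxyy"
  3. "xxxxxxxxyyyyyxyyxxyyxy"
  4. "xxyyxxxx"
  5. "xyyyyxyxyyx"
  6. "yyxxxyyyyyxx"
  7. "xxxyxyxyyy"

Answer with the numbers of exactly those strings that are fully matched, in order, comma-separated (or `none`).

1 → no match
2 → no match — must end with "x"
3 → no match — must end with "x"
4 → no match
5 → no match
6 → no match
7 → no match — must end with "x"

none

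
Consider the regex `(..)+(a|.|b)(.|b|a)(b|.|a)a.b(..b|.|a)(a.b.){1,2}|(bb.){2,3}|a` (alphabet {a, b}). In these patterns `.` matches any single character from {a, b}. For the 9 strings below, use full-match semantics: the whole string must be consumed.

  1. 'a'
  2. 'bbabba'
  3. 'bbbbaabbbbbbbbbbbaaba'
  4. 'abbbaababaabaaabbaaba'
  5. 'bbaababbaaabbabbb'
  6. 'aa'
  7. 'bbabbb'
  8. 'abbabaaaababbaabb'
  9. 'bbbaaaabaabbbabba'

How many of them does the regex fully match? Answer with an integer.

1 → match
2 → match
3 → no match
4 → match
5 → match
6 → no match
7 → match
8 → match
9 → match
Total matched: 7

7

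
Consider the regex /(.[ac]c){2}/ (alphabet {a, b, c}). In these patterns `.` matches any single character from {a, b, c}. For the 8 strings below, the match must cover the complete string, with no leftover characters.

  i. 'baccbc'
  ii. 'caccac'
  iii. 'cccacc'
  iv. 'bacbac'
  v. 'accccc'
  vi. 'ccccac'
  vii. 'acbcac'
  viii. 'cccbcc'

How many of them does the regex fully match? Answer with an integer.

i → no match
ii → match
iii → match
iv → match
v → match
vi → match
vii → no match
viii → match
Total matched: 6

6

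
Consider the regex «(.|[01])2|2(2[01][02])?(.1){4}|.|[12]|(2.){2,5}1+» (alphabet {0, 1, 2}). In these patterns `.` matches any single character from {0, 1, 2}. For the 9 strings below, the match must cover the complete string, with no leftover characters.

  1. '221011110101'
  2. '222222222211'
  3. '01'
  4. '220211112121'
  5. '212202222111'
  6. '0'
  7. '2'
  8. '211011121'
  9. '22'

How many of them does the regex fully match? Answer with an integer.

7

1 → match
2 → match
3 → no match
4 → match
5 → no match
6 → match
7 → match
8 → match
9 → match
Total matched: 7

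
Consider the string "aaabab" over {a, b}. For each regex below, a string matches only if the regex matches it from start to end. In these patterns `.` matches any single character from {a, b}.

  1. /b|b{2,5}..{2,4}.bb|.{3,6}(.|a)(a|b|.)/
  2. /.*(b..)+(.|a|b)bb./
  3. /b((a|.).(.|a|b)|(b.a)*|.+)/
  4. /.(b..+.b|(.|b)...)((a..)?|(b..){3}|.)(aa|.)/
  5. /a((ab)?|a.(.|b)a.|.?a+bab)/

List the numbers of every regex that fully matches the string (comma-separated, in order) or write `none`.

1, 4, 5

1 → match
2 → no match
3 → no match — must start with "b"
4 → match
5 → match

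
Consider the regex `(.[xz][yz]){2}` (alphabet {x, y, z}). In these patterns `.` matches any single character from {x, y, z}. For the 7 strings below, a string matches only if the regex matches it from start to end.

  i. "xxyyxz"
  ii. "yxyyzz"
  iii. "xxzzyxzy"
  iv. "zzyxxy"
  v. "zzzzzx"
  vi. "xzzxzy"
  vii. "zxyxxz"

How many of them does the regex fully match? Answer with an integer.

i. "xxyyxz" → match
ii. "yxyyzz" → match
iii. "xxzzyxzy" → no match
iv. "zzyxxy" → match
v. "zzzzzx" → no match
vi. "xzzxzy" → match
vii. "zxyxxz" → match
Total matched: 5

5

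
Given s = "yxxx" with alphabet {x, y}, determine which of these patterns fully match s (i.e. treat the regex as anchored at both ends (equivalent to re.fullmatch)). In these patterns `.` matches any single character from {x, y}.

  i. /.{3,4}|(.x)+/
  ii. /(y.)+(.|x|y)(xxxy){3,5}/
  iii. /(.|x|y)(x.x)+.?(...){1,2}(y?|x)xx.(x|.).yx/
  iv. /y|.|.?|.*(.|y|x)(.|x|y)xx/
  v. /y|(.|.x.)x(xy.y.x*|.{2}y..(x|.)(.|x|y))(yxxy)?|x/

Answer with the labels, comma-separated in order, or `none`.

i, iv

i → match
ii → no match — must end with "xxxy"
iii → no match — must end with "yx"
iv → match
v → no match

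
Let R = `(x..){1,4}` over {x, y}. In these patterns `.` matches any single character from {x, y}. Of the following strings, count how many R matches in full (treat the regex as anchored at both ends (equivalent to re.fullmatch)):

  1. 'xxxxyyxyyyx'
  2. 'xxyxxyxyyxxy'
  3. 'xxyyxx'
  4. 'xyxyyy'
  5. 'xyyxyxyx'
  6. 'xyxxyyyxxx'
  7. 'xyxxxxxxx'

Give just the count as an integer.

1. 'xxxxyyxyyyx' → no match
2. 'xxyxxyxyyxxy' → match
3. 'xxyyxx' → no match
4. 'xyxyyy' → no match
5. 'xyyxyxyx' → no match
6. 'xyxxyyyxxx' → no match
7. 'xyxxxxxxx' → match
Total matched: 2

2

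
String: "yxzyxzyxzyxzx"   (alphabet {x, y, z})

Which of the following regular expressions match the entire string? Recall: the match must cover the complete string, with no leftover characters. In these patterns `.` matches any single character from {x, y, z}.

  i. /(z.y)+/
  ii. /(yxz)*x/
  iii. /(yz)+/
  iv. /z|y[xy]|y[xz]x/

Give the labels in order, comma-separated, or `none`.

i → no match — must start with "z"
ii → match
iii → no match — must start with "yz"
iv → no match

ii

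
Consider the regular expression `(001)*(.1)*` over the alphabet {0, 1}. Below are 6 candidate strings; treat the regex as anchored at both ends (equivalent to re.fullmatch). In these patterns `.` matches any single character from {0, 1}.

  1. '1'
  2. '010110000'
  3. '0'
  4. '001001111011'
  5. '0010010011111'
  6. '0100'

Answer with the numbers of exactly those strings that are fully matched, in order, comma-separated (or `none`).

1 → no match
2 → no match
3 → no match
4 → no match
5 → match
6 → no match

5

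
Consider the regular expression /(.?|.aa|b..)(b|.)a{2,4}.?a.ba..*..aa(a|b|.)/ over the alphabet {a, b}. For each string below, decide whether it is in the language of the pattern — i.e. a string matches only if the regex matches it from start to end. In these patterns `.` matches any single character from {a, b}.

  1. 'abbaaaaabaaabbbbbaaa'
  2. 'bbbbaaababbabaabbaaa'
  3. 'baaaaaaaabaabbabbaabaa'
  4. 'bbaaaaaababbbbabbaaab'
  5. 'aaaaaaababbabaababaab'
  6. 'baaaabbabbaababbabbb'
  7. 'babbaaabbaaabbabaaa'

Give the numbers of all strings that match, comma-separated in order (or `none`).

1 → no match
2 → match
3 → no match
4 → match
5 → match
6 → no match
7 → match

2, 4, 5, 7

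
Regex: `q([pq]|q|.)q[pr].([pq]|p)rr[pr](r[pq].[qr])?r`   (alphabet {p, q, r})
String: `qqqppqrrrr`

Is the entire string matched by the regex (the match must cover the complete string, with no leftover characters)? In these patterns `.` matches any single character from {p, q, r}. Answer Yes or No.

Yes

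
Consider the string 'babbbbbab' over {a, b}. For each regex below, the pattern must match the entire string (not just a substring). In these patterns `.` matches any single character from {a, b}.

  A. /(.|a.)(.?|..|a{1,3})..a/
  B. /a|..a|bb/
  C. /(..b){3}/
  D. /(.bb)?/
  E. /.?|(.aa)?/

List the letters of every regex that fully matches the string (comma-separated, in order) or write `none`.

C

A → no match — must end with 'a'
B → no match
C → match
D → no match
E → no match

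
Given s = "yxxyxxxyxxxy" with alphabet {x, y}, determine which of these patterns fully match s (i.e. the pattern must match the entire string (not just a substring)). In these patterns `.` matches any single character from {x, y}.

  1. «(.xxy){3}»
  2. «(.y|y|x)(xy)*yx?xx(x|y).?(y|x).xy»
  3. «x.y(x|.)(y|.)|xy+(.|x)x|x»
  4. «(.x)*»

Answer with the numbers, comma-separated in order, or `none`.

1 → match
2 → no match
3 → no match
4 → no match

1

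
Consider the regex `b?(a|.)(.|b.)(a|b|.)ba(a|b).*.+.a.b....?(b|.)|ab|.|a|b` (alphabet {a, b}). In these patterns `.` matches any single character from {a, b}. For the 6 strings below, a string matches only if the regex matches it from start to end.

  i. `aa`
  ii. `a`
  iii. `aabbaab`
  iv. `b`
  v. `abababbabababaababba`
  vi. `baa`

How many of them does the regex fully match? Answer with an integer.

i → no match
ii → match
iii → no match
iv → match
v → match
vi → no match
Total matched: 3

3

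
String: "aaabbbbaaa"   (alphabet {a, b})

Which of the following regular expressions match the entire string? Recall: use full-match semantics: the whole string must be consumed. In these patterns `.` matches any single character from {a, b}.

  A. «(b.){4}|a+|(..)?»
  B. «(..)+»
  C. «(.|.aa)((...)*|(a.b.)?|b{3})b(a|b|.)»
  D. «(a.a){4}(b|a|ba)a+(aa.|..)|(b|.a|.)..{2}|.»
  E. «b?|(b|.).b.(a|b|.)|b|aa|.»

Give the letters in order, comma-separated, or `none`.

A → no match
B → match
C → no match
D → no match
E → no match

B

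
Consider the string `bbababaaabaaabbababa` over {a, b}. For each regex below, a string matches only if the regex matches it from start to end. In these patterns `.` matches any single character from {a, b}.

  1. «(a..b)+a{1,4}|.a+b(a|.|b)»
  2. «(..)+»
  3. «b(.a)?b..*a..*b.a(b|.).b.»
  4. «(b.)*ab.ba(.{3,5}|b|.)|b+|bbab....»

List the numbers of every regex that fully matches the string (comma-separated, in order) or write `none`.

1 → no match
2 → match
3 → match
4 → no match

2, 3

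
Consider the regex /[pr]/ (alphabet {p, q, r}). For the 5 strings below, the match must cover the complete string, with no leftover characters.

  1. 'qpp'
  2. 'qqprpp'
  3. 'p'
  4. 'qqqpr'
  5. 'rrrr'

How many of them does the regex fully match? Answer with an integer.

1

1 → no match
2 → no match
3 → match
4 → no match
5 → no match
Total matched: 1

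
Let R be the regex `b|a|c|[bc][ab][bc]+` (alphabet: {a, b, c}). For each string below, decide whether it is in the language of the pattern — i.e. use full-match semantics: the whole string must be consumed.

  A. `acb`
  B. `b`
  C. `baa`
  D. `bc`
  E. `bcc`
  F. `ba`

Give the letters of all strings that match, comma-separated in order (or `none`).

B

A → no match
B → match
C → no match
D → no match
E → no match
F → no match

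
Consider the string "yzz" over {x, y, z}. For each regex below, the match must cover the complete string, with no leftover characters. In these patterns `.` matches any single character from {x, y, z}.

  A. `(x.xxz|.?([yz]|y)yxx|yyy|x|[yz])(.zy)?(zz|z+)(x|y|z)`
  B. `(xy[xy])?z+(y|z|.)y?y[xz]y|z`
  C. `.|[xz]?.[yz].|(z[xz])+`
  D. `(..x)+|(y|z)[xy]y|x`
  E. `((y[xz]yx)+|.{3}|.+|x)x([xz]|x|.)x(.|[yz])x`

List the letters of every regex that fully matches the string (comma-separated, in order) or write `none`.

A → match
B → no match
C → match
D → no match
E → no match — must end with "x"

A, C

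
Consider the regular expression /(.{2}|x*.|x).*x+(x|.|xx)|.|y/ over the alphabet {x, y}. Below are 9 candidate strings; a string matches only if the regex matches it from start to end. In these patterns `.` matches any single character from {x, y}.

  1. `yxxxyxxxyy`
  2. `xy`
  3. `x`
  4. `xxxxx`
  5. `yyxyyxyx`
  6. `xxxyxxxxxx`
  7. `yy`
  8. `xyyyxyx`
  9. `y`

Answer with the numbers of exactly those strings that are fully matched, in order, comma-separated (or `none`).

3, 4, 6, 9

1 → no match
2 → no match
3 → match
4 → match
5 → no match
6 → match
7 → no match
8 → no match
9 → match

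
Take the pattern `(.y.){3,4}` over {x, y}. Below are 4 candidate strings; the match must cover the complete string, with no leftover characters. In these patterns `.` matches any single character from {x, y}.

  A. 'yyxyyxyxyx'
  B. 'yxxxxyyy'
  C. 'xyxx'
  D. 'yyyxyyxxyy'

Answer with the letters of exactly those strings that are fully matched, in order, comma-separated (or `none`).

A. 'yyxyyxyxyx' → no match
B. 'yxxxxyyy' → no match
C. 'xyxx' → no match
D. 'yyyxyyxxyy' → no match

none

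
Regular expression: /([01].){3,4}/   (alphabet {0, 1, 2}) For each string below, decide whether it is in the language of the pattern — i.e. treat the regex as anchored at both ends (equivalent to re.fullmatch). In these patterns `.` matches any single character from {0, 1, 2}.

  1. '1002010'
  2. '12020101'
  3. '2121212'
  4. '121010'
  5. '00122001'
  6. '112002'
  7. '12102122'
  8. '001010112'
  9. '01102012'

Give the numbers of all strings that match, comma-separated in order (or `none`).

2, 4

1 → no match
2 → match
3 → no match
4 → match
5 → no match
6 → no match
7 → no match
8 → no match
9 → no match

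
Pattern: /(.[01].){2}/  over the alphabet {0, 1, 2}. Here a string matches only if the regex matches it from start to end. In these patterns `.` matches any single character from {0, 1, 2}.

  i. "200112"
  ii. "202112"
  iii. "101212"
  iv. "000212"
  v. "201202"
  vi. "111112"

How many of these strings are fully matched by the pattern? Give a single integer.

i → match
ii → match
iii → match
iv → match
v → match
vi → match
Total matched: 6

6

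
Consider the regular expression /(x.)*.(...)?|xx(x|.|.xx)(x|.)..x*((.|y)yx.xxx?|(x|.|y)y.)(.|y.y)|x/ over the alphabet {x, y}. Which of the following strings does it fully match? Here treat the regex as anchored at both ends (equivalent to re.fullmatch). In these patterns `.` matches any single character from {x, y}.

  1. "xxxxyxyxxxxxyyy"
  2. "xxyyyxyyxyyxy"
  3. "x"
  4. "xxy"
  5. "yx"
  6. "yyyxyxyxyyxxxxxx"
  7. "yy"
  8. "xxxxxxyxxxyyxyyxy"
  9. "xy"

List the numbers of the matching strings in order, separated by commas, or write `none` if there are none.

1 → no match
2 → no match
3 → match
4 → match
5 → no match
6 → no match
7 → no match
8 → no match
9 → no match

3, 4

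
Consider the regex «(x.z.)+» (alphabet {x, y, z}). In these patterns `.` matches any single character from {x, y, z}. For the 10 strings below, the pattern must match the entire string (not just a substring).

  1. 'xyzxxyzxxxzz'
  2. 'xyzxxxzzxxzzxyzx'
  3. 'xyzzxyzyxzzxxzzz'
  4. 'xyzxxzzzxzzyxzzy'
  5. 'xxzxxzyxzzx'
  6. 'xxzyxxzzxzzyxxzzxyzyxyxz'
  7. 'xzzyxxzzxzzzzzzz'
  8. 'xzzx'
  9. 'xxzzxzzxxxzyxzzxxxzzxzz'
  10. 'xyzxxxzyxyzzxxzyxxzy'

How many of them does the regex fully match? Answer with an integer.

1 → match
2 → match
3 → match
4 → match
5 → no match
6 → no match
7 → no match
8 → match
9 → no match
10 → match
Total matched: 6

6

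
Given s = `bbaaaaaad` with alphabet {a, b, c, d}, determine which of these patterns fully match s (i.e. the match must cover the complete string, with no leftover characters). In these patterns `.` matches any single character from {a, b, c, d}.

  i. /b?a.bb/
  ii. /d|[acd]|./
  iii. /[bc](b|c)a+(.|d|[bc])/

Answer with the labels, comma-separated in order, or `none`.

iii

i → no match — must end with `bb`
ii → no match
iii → match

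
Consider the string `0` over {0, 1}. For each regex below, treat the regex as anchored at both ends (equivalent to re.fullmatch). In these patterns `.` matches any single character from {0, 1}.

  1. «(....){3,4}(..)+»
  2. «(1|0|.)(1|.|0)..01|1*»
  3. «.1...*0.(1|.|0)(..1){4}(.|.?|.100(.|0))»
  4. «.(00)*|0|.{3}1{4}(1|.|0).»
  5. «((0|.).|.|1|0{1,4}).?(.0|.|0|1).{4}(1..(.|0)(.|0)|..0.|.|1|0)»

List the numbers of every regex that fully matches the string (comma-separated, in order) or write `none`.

1 → no match
2 → no match
3 → no match
4 → match
5 → no match

4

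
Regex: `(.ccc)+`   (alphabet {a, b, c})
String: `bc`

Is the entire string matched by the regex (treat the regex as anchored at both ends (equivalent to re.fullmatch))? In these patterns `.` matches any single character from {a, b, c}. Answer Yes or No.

Every match must end with `ccc`, but `bc` does not.

No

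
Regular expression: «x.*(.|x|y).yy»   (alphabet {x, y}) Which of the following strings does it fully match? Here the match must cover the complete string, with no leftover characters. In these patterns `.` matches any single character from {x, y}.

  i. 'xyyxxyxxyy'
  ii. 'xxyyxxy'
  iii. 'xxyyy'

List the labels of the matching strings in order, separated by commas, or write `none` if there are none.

i, iii

i → match
ii → no match — must end with 'yy'
iii → match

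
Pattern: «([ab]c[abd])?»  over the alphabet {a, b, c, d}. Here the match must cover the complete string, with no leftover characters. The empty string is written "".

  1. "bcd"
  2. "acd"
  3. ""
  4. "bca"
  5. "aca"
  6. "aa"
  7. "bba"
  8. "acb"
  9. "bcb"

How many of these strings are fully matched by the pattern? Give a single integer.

1. "bcd" → match
2. "acd" → match
3. "" → match
4. "bca" → match
5. "aca" → match
6. "aa" → no match
7. "bba" → no match
8. "acb" → match
9. "bcb" → match
Total matched: 7

7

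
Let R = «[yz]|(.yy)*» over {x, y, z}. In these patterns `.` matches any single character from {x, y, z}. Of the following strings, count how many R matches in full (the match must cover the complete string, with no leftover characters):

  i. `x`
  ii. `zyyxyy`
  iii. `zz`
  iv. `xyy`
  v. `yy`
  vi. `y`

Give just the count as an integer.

i → no match
ii → match
iii → no match
iv → match
v → no match
vi → match
Total matched: 3

3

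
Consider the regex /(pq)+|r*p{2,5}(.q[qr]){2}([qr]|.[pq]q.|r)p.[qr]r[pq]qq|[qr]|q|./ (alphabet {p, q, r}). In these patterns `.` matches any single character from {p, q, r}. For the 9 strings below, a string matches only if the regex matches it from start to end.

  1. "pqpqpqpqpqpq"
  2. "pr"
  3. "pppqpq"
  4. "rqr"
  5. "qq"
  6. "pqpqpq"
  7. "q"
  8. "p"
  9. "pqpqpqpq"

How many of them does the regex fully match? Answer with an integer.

5

1 → match
2 → no match
3 → no match
4 → no match
5 → no match
6 → match
7 → match
8 → match
9 → match
Total matched: 5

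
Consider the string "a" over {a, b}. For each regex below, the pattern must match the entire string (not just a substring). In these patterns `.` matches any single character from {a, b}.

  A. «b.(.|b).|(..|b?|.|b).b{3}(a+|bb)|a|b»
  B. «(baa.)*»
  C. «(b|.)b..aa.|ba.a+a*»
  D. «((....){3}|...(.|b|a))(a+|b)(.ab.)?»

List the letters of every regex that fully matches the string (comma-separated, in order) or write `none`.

A → match
B → no match
C → no match
D → no match

A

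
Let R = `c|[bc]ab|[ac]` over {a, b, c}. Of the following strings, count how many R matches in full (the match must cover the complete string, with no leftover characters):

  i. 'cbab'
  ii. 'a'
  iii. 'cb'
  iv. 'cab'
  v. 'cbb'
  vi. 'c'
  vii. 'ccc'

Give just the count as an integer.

3

i. 'cbab' → no match
ii. 'a' → match
iii. 'cb' → no match
iv. 'cab' → match
v. 'cbb' → no match
vi. 'c' → match
vii. 'ccc' → no match
Total matched: 3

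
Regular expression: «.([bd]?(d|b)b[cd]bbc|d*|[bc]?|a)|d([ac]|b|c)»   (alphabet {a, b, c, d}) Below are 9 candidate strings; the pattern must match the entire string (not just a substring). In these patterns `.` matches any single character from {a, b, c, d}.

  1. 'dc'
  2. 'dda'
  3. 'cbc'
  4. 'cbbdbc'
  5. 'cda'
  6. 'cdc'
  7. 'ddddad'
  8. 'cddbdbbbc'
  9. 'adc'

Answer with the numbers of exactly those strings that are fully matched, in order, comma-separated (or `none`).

1

1. 'dc' → match
2. 'dda' → no match
3. 'cbc' → no match
4. 'cbbdbc' → no match
5. 'cda' → no match
6. 'cdc' → no match
7. 'ddddad' → no match
8. 'cddbdbbbc' → no match
9. 'adc' → no match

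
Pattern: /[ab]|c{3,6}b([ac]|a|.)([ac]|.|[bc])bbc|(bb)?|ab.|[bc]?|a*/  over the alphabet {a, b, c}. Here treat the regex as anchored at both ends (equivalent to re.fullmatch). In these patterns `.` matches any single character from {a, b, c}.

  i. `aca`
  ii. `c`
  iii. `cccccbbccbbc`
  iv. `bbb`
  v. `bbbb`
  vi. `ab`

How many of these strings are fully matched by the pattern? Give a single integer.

i. `aca` → no match
ii. `c` → match
iii. `cccccbbccbbc` → no match
iv. `bbb` → no match
v. `bbbb` → no match
vi. `ab` → no match
Total matched: 1

1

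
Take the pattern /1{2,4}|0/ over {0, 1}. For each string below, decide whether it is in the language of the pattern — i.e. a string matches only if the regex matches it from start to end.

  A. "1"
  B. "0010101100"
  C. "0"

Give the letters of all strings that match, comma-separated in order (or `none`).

A. "1" → no match
B. "0010101100" → no match
C. "0" → match

C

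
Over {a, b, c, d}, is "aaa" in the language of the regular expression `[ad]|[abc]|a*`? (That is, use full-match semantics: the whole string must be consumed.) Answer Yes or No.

Yes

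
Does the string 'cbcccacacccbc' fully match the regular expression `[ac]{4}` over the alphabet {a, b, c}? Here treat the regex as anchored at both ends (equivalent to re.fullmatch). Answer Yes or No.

No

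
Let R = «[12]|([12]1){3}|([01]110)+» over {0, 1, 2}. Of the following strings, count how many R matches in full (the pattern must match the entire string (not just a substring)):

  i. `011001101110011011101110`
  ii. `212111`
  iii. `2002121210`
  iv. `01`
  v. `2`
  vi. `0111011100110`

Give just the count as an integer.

3

i → match
ii → match
iii → no match
iv → no match
v → match
vi → no match
Total matched: 3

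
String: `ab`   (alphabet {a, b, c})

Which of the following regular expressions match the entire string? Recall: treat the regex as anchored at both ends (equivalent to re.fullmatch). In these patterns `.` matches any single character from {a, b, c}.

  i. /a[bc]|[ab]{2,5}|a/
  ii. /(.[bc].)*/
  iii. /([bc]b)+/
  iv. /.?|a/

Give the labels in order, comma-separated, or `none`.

i

i → match
ii → no match
iii → no match
iv → no match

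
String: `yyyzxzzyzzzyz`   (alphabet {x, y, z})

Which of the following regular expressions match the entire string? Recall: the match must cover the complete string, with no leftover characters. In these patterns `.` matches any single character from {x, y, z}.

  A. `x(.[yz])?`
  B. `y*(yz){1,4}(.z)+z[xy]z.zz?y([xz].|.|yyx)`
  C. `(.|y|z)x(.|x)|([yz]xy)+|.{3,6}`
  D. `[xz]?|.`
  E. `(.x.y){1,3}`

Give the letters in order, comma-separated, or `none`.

B

A → no match — must start with `x`
B → match
C → no match
D → no match
E → no match — must end with `y`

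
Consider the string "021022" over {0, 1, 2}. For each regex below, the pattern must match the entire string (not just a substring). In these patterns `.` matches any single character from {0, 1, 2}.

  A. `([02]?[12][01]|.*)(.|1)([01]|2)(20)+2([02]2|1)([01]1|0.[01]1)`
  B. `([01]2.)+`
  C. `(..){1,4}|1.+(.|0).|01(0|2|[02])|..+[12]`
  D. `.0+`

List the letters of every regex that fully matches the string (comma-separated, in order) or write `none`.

A → no match — must end with "1"
B → match
C → match
D → no match — must end with "0"

B, C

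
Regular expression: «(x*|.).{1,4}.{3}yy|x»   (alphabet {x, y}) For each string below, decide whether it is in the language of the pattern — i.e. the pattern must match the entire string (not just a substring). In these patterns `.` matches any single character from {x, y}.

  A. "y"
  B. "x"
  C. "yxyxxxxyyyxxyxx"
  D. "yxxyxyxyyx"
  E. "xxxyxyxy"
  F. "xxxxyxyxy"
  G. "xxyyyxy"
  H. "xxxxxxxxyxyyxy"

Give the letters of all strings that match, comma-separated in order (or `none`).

B

A → no match
B → match
C → no match
D → no match
E → no match
F → no match
G → no match
H → no match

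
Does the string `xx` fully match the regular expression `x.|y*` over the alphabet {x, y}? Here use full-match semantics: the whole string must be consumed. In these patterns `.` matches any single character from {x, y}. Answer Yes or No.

Yes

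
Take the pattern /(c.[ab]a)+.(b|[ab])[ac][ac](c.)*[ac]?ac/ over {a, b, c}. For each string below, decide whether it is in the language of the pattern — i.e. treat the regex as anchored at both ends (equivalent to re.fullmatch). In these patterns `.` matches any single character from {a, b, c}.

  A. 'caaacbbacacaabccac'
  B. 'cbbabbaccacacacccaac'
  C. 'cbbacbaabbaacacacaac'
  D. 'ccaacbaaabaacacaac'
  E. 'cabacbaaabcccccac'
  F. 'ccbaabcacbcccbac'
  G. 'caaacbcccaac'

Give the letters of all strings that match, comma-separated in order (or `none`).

B, C, D, E, F, G

A → no match
B → match
C → match
D → match
E → match
F → match
G. 'caaacbcccaac' → match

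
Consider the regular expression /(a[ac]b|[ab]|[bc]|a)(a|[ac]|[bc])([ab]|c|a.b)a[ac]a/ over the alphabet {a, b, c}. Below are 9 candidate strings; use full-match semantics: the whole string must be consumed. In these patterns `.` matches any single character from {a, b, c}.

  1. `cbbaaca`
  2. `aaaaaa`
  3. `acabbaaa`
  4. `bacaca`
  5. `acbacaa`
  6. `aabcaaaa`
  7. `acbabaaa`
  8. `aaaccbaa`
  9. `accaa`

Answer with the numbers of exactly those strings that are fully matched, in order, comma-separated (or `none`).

1 → no match
2 → match
3 → match
4 → match
5 → no match
6 → match
7 → match
8 → no match
9 → no match

2, 3, 4, 6, 7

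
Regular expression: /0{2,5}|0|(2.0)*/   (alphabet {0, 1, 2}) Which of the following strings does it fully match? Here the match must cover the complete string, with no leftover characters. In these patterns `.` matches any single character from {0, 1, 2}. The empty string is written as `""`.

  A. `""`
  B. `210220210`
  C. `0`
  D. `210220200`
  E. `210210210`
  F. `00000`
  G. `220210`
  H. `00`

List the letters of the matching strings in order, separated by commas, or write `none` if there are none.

A, B, C, D, E, F, G, H

A → match
B → match
C → match
D → match
E → match
F → match
G → match
H → match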